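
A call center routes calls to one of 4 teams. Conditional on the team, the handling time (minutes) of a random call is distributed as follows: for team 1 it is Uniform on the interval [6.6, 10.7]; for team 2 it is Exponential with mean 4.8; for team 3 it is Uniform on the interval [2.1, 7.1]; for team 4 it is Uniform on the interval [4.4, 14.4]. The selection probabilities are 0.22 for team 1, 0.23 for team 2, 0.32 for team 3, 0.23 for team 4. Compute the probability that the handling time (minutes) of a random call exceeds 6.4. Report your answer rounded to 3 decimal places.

Conditional on each team, P(X > 6.4): 1: 1; 2: 0.263597; 3: 0.14; 4: 0.8.
By total probability, P(X > 6.4) = 0.22·1 + 0.23·0.263597 + 0.32·0.14 + 0.23·0.8 = 0.509427.

0.509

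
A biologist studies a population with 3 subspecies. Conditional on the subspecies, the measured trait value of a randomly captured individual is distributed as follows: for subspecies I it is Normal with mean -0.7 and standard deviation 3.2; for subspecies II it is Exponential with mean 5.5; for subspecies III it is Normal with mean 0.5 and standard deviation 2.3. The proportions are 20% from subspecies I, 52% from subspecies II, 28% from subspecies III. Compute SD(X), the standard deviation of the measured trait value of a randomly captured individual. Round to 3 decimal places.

5.194

Per component, I: μ=-0.7, E[X²]=10.73; II: μ=5.5, E[X²]=60.5; III: μ=0.5, E[X²]=5.54.
E[X] = 0.2·-0.7 + 0.52·5.5 + 0.28·0.5 = 2.86.
E[X²] = 0.2·10.73 + 0.52·60.5 + 0.28·5.54 = 35.1572.
Var(X) = E[X²] − (E[X])² = 35.1572 − 8.1796 = 26.9776.
SD(X) = √26.9776 = 5.194.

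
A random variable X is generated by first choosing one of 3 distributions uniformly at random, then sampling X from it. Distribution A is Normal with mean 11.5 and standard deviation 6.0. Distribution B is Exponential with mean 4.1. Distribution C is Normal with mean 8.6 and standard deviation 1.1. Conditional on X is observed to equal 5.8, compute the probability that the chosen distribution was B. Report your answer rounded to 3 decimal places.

Likelihoods f(5.8 | ·): A: 0.0423432; B: 0.0592718; C: 0.0142085.
Posterior ∝ prior × likelihood. Numerator for B: 0.333333·0.0592718 = 0.0197573.
Normalizing constant: 0.333333·0.0423432 + 0.333333·0.0592718 + 0.333333·0.0142085 = 0.0386078.
P(B | observation) = 0.0197573 / 0.0386078 = 0.511743.

0.512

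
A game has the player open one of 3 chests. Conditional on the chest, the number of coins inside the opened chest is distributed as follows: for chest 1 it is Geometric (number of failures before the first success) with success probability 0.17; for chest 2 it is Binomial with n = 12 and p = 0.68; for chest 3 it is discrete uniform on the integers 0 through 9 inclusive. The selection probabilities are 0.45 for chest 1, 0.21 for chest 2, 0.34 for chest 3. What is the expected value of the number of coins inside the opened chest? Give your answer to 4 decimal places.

5.4407

Component means — 1: 4.88235; 2: 8.16; 3: 4.5.
E[X] = 0.45·4.88235 + 0.21·8.16 + 0.34·4.5 = 5.44066.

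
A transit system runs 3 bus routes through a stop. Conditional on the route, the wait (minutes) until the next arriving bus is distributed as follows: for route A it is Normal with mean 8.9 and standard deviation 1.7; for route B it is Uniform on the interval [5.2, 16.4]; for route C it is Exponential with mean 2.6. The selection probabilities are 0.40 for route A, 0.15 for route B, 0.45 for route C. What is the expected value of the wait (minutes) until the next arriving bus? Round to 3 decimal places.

6.350

Component means — A: 8.9; B: 10.8; C: 2.6.
E[X] = 0.4·8.9 + 0.15·10.8 + 0.45·2.6 = 6.35.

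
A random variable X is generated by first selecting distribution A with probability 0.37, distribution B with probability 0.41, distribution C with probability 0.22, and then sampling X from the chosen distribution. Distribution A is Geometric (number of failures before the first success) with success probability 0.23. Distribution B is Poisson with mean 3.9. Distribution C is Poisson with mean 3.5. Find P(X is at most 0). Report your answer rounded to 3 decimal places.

Conditional on each component, P(X ≤ 0): A: 0.23; B: 0.0202419; C: 0.0301974.
By total probability, P(X ≤ 0) = 0.37·0.23 + 0.41·0.0202419 + 0.22·0.0301974 = 0.100043.

0.100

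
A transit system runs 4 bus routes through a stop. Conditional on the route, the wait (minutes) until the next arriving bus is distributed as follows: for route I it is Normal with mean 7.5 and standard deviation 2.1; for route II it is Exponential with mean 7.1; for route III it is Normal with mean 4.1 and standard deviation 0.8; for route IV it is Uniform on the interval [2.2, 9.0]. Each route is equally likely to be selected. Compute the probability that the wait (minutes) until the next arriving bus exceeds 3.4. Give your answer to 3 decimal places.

Conditional on each route, P(X > 3.4): I: 0.974554; II: 0.619481; III: 0.809213; IV: 0.823529.
By total probability, P(X > 3.4) = 0.25·0.974554 + 0.25·0.619481 + 0.25·0.809213 + 0.25·0.823529 = 0.806694.

0.807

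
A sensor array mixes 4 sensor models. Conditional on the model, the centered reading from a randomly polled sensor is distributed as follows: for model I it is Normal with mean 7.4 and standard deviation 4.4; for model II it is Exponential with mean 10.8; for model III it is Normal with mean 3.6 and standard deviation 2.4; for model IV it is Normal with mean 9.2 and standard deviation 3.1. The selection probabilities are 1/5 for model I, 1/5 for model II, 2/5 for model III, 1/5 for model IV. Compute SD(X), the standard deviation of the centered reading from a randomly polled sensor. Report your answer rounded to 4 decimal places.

6.3191

Per component, I: μ=7.4, E[X²]=74.12; II: μ=10.8, E[X²]=233.28; III: μ=3.6, E[X²]=18.72; IV: μ=9.2, E[X²]=94.25.
E[X] = 0.2·7.4 + 0.2·10.8 + 0.4·3.6 + 0.2·9.2 = 6.92.
E[X²] = 0.2·74.12 + 0.2·233.28 + 0.4·18.72 + 0.2·94.25 = 87.818.
Var(X) = E[X²] − (E[X])² = 87.818 − 47.8864 = 39.9316.
SD(X) = √39.9316 = 6.31915.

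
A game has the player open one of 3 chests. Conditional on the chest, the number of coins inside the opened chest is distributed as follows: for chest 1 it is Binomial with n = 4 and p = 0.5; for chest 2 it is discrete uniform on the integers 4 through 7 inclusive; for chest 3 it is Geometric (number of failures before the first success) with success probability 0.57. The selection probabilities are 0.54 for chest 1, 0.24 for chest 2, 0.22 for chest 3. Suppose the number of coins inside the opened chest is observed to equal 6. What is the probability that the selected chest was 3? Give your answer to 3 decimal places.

Likelihoods P(X=6 | ·): 1: 0; 2: 0.25; 3: 0.00360318.
Posterior ∝ prior × likelihood. Numerator for 3: 0.22·0.00360318 = 0.000792699.
Normalizing constant: 0.54·0 + 0.24·0.25 + 0.22·0.00360318 = 0.0607927.
P(3 | observation) = 0.000792699 / 0.0607927 = 0.0130394.

0.013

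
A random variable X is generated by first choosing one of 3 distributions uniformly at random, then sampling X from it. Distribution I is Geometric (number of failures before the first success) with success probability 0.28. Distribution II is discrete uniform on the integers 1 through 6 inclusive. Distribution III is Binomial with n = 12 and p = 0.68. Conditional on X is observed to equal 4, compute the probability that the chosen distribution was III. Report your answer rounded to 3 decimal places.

0.046

Likelihoods P(X=4 | ·): I: 0.0752468; II: 0.166667; III: 0.011637.
Posterior ∝ prior × likelihood. Numerator for III: 0.333333·0.011637 = 0.003879.
Normalizing constant: 0.333333·0.0752468 + 0.333333·0.166667 + 0.333333·0.011637 = 0.0845168.
P(III | observation) = 0.003879 / 0.0845168 = 0.0458962.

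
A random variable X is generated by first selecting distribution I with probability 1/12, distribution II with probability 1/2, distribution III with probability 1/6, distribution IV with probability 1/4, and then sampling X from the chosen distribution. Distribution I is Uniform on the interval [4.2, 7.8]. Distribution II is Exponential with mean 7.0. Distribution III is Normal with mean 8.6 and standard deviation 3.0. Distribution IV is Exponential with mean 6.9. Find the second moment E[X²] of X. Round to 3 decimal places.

89.722

For each component E[X²] = Var + (mean)², giving I: 37.08; II: 98; III: 82.96; IV: 95.22.
Overall E[X²] = 0.0833333·37.08 + 0.5·98 + 0.166667·82.96 + 0.25·95.22 = 89.7217.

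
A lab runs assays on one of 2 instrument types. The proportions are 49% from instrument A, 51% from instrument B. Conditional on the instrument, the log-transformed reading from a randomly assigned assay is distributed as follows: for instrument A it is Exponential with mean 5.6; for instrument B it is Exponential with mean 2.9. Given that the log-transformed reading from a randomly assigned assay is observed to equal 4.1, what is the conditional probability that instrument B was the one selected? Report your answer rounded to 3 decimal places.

Likelihoods f(4.1 | ·): A: 0.085871; B: 0.0838686.
Posterior ∝ prior × likelihood. Numerator for B: 0.51·0.0838686 = 0.042773.
Normalizing constant: 0.49·0.085871 + 0.51·0.0838686 = 0.0848498.
P(B | observation) = 0.042773 / 0.0848498 = 0.504103.

0.504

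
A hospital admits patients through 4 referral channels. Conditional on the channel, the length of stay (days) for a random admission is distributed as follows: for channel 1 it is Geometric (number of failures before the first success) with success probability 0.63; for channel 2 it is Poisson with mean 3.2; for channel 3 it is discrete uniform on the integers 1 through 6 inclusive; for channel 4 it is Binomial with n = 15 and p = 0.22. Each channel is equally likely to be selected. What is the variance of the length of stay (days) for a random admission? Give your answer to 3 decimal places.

Per component, 1: μ=0.587302, E[X²]=1.27715; 2: μ=3.2, E[X²]=13.44; 3: μ=3.5, E[X²]=15.1667; 4: μ=3.3, E[X²]=13.464.
E[X] = 0.25·0.587302 + 0.25·3.2 + 0.25·3.5 + 0.25·3.3 = 2.64683.
E[X²] = 0.25·1.27715 + 0.25·13.44 + 0.25·15.1667 + 0.25·13.464 = 10.837.
Var(X) = E[X²] − (E[X])² = 10.837 − 7.00568 = 3.83127.

3.831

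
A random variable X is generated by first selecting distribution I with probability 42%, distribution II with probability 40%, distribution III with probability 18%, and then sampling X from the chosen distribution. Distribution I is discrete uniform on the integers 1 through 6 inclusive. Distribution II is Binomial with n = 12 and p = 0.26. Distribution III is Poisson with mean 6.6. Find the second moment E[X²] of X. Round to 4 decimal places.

20.2161

For each component E[X²] = Var + (mean)², giving I: 15.1667; II: 12.0432; III: 50.16.
Overall E[X²] = 0.42·15.1667 + 0.4·12.0432 + 0.18·50.16 = 20.2161.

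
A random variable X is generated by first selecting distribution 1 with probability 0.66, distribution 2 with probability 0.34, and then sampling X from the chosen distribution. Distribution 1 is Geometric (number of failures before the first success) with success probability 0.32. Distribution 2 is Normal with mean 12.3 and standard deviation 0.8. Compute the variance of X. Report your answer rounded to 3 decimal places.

27.833

Per component, 1: μ=2.125, E[X²]=11.1562; 2: μ=12.3, E[X²]=151.93.
E[X] = 0.66·2.125 + 0.34·12.3 = 5.5845.
E[X²] = 0.66·11.1562 + 0.34·151.93 = 59.0193.
Var(X) = E[X²] − (E[X])² = 59.0193 − 31.1866 = 27.8327.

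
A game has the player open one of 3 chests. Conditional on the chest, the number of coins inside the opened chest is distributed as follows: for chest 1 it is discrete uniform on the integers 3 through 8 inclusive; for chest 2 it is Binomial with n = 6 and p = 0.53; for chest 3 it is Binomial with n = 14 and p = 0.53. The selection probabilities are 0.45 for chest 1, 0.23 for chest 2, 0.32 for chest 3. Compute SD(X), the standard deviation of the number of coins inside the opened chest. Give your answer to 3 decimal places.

2.277

Per component, 1: μ=5.5, E[X²]=33.1667; 2: μ=3.18, E[X²]=11.607; 3: μ=7.42, E[X²]=58.5438.
E[X] = 0.45·5.5 + 0.23·3.18 + 0.32·7.42 = 5.5808.
E[X²] = 0.45·33.1667 + 0.23·11.607 + 0.32·58.5438 = 36.3286.
Var(X) = E[X²] − (E[X])² = 36.3286 − 31.1453 = 5.1833.
SD(X) = √5.1833 = 2.27669.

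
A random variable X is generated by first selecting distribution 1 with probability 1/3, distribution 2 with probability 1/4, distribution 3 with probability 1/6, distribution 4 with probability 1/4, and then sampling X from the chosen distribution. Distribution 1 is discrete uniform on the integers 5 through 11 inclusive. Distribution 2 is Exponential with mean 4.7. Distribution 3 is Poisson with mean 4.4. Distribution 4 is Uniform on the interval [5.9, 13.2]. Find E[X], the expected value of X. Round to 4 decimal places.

6.9625

Component means — 1: 8; 2: 4.7; 3: 4.4; 4: 9.55.
E[X] = 0.333333·8 + 0.25·4.7 + 0.166667·4.4 + 0.25·9.55 = 6.9625.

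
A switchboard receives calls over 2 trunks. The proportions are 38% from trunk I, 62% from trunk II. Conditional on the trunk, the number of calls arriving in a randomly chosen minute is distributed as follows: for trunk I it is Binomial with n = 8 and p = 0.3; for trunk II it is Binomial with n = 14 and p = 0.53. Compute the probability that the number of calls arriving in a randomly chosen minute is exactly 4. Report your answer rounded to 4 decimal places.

Conditional on each trunk, P(X = 4): I: 0.136137; II: 0.0415447.
By total probability, P(X = 4) = 0.38·0.136137 + 0.62·0.0415447 = 0.0774897.

0.0775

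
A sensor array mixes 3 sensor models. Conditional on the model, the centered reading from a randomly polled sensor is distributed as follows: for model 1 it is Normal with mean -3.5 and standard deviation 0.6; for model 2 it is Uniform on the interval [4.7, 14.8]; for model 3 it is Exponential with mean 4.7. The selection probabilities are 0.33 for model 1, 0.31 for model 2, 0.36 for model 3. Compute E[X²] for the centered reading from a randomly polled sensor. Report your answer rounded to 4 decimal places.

52.1707

For each component E[X²] = Var + (mean)², giving 1: 12.61; 2: 103.563; 3: 44.18.
Overall E[X²] = 0.33·12.61 + 0.31·103.563 + 0.36·44.18 = 52.1707.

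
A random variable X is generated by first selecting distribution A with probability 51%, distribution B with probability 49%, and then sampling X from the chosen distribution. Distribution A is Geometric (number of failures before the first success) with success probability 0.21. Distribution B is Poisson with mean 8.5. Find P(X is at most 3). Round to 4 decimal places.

Conditional on each component, P(X ≤ 3): A: 0.610499; B: 0.0301091.
By total probability, P(X ≤ 3) = 0.51·0.610499 + 0.49·0.0301091 = 0.326108.

0.3261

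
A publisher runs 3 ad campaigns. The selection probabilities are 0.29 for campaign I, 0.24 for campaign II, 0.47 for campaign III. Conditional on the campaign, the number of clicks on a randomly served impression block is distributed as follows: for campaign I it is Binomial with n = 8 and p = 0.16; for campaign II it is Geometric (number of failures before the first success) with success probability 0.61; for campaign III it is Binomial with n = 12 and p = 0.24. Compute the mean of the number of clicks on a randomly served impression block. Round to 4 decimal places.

1.8782

Component means — I: 1.28; II: 0.639344; III: 2.88.
E[X] = 0.29·1.28 + 0.24·0.639344 + 0.47·2.88 = 1.87824.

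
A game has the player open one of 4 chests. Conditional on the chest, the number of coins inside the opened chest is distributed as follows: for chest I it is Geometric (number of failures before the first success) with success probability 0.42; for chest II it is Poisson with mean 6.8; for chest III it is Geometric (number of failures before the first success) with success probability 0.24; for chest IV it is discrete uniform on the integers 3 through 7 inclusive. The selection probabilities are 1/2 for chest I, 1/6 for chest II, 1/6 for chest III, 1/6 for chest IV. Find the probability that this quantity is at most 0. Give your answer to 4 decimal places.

Conditional on each chest, P(X ≤ 0): I: 0.42; II: 0.00111378; III: 0.24; IV: 0.
By total probability, P(X ≤ 0) = 0.5·0.42 + 0.166667·0.00111378 + 0.166667·0.24 + 0.166667·0 = 0.250186.

0.2502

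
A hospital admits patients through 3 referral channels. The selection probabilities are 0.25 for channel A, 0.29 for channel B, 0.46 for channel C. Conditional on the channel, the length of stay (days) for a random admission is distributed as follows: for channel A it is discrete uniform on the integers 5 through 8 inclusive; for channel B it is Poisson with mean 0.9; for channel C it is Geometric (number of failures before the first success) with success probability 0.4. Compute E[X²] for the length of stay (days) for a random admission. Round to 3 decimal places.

For each component E[X²] = Var + (mean)², giving A: 43.5; B: 1.71; C: 6.
Overall E[X²] = 0.25·43.5 + 0.29·1.71 + 0.46·6 = 14.1309.

14.131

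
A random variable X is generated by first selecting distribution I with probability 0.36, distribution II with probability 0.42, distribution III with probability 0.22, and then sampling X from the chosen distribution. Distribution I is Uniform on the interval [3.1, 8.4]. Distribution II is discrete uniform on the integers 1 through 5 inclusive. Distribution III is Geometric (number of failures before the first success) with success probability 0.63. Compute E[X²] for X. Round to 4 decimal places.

For each component E[X²] = Var + (mean)², giving I: 35.4033; II: 11; III: 1.27715.
Overall E[X²] = 0.36·35.4033 + 0.42·11 + 0.22·1.27715 = 17.6462.

17.6462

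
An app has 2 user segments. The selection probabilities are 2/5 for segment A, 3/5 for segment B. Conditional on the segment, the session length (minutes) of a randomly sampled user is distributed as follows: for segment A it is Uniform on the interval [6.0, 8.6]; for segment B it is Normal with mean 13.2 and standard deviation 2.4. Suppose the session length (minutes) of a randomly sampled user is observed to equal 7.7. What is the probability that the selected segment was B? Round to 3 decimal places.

Likelihoods f(7.7 | ·): A: 0.384615; B: 0.0120309.
Posterior ∝ prior × likelihood. Numerator for B: 0.6·0.0120309 = 0.00721855.
Normalizing constant: 0.4·0.384615 + 0.6·0.0120309 = 0.161065.
P(B | observation) = 0.00721855 / 0.161065 = 0.0448177.

0.045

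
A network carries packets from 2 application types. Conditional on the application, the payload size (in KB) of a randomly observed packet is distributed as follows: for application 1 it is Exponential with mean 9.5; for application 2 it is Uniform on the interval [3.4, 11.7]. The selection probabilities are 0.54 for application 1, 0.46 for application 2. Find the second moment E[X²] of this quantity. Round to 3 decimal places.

For each component E[X²] = Var + (mean)², giving 1: 180.5; 2: 62.7433.
Overall E[X²] = 0.54·180.5 + 0.46·62.7433 = 126.332.

126.332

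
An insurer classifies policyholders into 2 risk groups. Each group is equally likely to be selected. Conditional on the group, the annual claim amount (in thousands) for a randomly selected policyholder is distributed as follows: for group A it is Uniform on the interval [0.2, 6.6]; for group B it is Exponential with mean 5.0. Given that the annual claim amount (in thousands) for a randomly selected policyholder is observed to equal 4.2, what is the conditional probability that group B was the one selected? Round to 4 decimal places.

Likelihoods f(4.2 | ·): A: 0.15625; B: 0.0863421.
Posterior ∝ prior × likelihood. Numerator for B: 0.5·0.0863421 = 0.0431711.
Normalizing constant: 0.5·0.15625 + 0.5·0.0863421 = 0.121296.
P(B | observation) = 0.0431711 / 0.121296 = 0.355915.

0.3559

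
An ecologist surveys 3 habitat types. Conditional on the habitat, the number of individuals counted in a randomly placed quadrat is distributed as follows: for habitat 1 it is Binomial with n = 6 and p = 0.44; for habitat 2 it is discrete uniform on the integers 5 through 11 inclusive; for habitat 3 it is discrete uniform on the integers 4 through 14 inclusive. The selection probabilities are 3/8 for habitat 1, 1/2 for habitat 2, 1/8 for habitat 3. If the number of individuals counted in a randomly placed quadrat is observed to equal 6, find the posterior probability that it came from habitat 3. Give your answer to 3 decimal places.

0.133

Likelihoods P(X=6 | ·): 1: 0.00725631; 2: 0.142857; 3: 0.0909091.
Posterior ∝ prior × likelihood. Numerator for 3: 0.125·0.0909091 = 0.0113636.
Normalizing constant: 0.375·0.00725631 + 0.5·0.142857 + 0.125·0.0909091 = 0.0855133.
P(3 | observation) = 0.0113636 / 0.0855133 = 0.132887.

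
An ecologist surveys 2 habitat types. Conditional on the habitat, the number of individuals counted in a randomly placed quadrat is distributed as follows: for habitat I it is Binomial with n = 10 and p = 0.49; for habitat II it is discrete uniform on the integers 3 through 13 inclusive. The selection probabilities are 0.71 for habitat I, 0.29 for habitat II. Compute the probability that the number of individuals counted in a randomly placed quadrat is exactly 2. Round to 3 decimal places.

0.035

Conditional on each habitat, P(X = 2): I: 0.04945; II: 0.
By total probability, P(X = 2) = 0.71·0.04945 + 0.29·0 = 0.0351095.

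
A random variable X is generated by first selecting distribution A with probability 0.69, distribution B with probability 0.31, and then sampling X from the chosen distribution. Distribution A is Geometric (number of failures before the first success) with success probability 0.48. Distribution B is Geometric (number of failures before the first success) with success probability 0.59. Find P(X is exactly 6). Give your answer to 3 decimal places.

Conditional on each component, P(X = 6): A: 0.00948989; B: 0.00280256.
By total probability, P(X = 6) = 0.69·0.00948989 + 0.31·0.00280256 = 0.00741682.

0.007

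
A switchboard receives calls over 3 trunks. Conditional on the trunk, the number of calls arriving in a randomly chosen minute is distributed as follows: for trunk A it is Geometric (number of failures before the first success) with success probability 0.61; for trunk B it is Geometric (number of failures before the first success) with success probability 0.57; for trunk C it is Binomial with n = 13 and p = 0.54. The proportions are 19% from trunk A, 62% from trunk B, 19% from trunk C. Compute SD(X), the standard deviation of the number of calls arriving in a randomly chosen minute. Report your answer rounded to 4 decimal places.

2.7801

Per component, A: μ=0.639344, E[X²]=1.45687; B: μ=0.754386, E[X²]=1.89258; C: μ=7.02, E[X²]=52.5096.
E[X] = 0.19·0.639344 + 0.62·0.754386 + 0.19·7.02 = 1.92299.
E[X²] = 0.19·1.45687 + 0.62·1.89258 + 0.19·52.5096 = 11.427.
Var(X) = E[X²] − (E[X])² = 11.427 − 3.69791 = 7.72912.
SD(X) = √7.72912 = 2.78013.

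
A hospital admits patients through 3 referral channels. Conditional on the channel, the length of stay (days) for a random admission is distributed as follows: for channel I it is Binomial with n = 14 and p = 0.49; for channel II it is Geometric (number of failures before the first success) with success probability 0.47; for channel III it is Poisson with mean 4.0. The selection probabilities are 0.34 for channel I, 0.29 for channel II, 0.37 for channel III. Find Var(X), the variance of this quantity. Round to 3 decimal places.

Per component, I: μ=6.86, E[X²]=50.5582; II: μ=1.12766, E[X²]=3.67089; III: μ=4, E[X²]=20.
E[X] = 0.34·6.86 + 0.29·1.12766 + 0.37·4 = 4.13942.
E[X²] = 0.34·50.5582 + 0.29·3.67089 + 0.37·20 = 25.6543.
Var(X) = E[X²] − (E[X])² = 25.6543 − 17.1348 = 8.51954.

8.520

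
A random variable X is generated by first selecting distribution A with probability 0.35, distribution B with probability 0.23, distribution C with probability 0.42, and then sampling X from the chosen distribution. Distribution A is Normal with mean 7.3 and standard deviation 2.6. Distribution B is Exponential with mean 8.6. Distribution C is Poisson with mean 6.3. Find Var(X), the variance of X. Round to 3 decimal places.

Per component, A: μ=7.3, E[X²]=60.05; B: μ=8.6, E[X²]=147.92; C: μ=6.3, E[X²]=45.99.
E[X] = 0.35·7.3 + 0.23·8.6 + 0.42·6.3 = 7.179.
E[X²] = 0.35·60.05 + 0.23·147.92 + 0.42·45.99 = 74.3549.
Var(X) = E[X²] − (E[X])² = 74.3549 − 51.538 = 22.8169.

22.817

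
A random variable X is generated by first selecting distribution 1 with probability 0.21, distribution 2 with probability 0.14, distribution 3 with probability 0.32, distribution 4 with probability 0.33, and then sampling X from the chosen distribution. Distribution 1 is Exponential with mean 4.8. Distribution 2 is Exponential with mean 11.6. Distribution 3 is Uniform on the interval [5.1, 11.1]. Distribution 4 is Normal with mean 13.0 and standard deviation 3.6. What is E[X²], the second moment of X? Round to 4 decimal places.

129.3556

For each component E[X²] = Var + (mean)², giving 1: 46.08; 2: 269.12; 3: 68.61; 4: 181.96.
Overall E[X²] = 0.21·46.08 + 0.14·269.12 + 0.32·68.61 + 0.33·181.96 = 129.356.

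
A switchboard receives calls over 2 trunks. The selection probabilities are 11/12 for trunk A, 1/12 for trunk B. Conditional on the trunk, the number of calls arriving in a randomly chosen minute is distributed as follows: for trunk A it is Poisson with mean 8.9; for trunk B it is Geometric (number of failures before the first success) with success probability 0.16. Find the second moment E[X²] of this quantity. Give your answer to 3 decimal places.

85.799

For each component E[X²] = Var + (mean)², giving A: 88.11; B: 60.375.
Overall E[X²] = 0.916667·88.11 + 0.0833333·60.375 = 85.7988.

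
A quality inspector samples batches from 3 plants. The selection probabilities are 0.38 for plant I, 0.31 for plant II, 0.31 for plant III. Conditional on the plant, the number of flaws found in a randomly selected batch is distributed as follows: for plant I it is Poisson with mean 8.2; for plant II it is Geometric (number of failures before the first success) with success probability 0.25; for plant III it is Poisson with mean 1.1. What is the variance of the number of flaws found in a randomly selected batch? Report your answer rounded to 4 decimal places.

16.6475

Per component, I: μ=8.2, E[X²]=75.44; II: μ=3, E[X²]=21; III: μ=1.1, E[X²]=2.31.
E[X] = 0.38·8.2 + 0.31·3 + 0.31·1.1 = 4.387.
E[X²] = 0.38·75.44 + 0.31·21 + 0.31·2.31 = 35.8933.
Var(X) = E[X²] − (E[X])² = 35.8933 − 19.2458 = 16.6475.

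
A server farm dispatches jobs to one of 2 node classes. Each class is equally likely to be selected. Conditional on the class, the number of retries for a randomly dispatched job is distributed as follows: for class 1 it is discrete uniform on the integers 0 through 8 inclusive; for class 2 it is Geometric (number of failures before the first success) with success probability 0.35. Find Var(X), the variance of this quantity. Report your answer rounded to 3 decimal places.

7.134

Per component, 1: μ=4, E[X²]=22.6667; 2: μ=1.85714, E[X²]=8.7551.
E[X] = 0.5·4 + 0.5·1.85714 = 2.92857.
E[X²] = 0.5·22.6667 + 0.5·8.7551 = 15.7109.
Var(X) = E[X²] − (E[X])² = 15.7109 − 8.57653 = 7.13435.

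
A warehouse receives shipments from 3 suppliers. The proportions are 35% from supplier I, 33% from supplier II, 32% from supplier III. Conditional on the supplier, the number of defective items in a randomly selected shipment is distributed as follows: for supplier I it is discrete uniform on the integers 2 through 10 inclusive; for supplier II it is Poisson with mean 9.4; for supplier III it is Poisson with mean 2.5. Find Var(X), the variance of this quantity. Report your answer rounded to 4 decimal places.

Per component, I: μ=6, E[X²]=42.6667; II: μ=9.4, E[X²]=97.76; III: μ=2.5, E[X²]=8.75.
E[X] = 0.35·6 + 0.33·9.4 + 0.32·2.5 = 6.002.
E[X²] = 0.35·42.6667 + 0.33·97.76 + 0.32·8.75 = 49.9941.
Var(X) = E[X²] − (E[X])² = 49.9941 − 36.024 = 13.9701.

13.9701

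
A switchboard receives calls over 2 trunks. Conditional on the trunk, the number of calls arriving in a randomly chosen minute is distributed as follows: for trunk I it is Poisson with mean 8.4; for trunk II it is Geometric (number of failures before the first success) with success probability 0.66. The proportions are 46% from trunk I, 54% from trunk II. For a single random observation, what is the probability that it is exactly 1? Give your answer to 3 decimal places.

0.122

Conditional on each trunk, P(X = 1): I: 0.00188889; II: 0.2244.
By total probability, P(X = 1) = 0.46·0.00188889 + 0.54·0.2244 = 0.122045.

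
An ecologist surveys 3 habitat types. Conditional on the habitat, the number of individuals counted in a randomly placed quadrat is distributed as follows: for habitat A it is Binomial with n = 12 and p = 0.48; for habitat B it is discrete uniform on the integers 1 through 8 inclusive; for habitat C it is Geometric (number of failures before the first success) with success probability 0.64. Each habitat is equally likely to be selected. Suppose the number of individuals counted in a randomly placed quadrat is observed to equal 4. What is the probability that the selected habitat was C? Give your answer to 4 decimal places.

0.0389

Likelihoods P(X=4 | ·): A: 0.140474; B: 0.125; C: 0.0107495.
Posterior ∝ prior × likelihood. Numerator for C: 0.333333·0.0107495 = 0.00358318.
Normalizing constant: 0.333333·0.140474 + 0.333333·0.125 + 0.333333·0.0107495 = 0.0920746.
P(C | observation) = 0.00358318 / 0.0920746 = 0.0389161.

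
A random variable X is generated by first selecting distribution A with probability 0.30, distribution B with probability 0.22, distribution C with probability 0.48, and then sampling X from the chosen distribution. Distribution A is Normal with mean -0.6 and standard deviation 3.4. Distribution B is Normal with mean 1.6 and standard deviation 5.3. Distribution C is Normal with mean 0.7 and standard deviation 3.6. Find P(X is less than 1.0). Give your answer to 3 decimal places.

Conditional on each component, P(X < 1.0): A: 0.681033; B: 0.454933; C: 0.533207.
By total probability, P(X < 1.0) = 0.3·0.681033 + 0.22·0.454933 + 0.48·0.533207 = 0.560334.

0.560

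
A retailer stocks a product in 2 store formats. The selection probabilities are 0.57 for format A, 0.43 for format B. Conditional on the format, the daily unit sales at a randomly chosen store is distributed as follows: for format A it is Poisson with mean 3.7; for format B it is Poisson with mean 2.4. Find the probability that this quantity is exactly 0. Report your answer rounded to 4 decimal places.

0.0531

Conditional on each format, P(X = 0): A: 0.0247235; B: 0.090718.
By total probability, P(X = 0) = 0.57·0.0247235 + 0.43·0.090718 = 0.0531011.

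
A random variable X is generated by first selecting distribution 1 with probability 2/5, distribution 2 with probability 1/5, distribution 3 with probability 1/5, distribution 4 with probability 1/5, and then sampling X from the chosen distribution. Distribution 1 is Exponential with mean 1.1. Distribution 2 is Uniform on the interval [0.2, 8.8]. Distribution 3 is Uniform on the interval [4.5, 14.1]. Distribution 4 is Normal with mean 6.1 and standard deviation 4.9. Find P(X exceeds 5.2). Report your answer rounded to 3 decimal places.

0.387

Conditional on each component, P(X > 5.2): 1: 0.00885058; 2: 0.418605; 3: 0.927083; 4: 0.572865.
By total probability, P(X > 5.2) = 0.4·0.00885058 + 0.2·0.418605 + 0.2·0.927083 + 0.2·0.572865 = 0.387251.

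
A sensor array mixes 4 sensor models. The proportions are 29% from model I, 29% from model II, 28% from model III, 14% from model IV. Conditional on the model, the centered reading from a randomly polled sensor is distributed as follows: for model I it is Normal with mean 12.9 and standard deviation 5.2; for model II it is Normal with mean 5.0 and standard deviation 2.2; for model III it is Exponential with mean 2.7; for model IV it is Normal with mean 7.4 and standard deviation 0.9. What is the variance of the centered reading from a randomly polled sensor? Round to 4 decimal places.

27.8540

Per component, I: μ=12.9, E[X²]=193.45; II: μ=5, E[X²]=29.84; III: μ=2.7, E[X²]=14.58; IV: μ=7.4, E[X²]=55.57.
E[X] = 0.29·12.9 + 0.29·5 + 0.28·2.7 + 0.14·7.4 = 6.983.
E[X²] = 0.29·193.45 + 0.29·29.84 + 0.28·14.58 + 0.14·55.57 = 76.6163.
Var(X) = E[X²] − (E[X])² = 76.6163 − 48.7623 = 27.854.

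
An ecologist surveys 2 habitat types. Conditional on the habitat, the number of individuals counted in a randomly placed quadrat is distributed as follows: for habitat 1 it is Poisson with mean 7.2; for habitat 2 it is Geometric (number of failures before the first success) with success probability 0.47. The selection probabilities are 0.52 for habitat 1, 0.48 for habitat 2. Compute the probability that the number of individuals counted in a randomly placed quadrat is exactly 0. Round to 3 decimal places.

0.226

Conditional on each habitat, P(X = 0): 1: 0.000746586; 2: 0.47.
By total probability, P(X = 0) = 0.52·0.000746586 + 0.48·0.47 = 0.225988.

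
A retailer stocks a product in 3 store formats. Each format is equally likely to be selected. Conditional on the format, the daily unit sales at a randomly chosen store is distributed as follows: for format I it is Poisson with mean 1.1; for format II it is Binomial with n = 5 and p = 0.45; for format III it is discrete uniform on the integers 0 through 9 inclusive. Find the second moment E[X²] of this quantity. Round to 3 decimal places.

For each component E[X²] = Var + (mean)², giving I: 2.31; II: 6.3; III: 28.5.
Overall E[X²] = 0.333333·2.31 + 0.333333·6.3 + 0.333333·28.5 = 12.37.

12.370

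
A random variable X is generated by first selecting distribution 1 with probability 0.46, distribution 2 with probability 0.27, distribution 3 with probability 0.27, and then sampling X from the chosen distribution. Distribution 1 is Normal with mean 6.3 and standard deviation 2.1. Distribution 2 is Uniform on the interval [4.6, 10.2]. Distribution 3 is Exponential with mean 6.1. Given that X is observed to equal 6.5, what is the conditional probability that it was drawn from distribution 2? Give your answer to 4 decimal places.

Likelihoods f(6.5 | ·): 1: 0.189113; 2: 0.178571; 3: 0.0564803.
Posterior ∝ prior × likelihood. Numerator for 2: 0.27·0.178571 = 0.0482143.
Normalizing constant: 0.46·0.189113 + 0.27·0.178571 + 0.27·0.0564803 = 0.150456.
P(2 | observation) = 0.0482143 / 0.150456 = 0.320455.

0.3205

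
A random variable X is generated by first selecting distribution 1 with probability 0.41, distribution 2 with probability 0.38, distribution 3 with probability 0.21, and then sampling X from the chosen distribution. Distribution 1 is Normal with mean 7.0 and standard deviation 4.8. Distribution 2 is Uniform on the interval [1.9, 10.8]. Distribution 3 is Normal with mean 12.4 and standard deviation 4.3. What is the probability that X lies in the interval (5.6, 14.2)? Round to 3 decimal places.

Conditional on each component, P(5.6 < X < 14.2): 1: 0.547922; 2: 0.58427; 3: 0.605354.
By total probability, P(5.6 < X < 14.2) = 0.41·0.547922 + 0.38·0.58427 + 0.21·0.605354 = 0.573795.

0.574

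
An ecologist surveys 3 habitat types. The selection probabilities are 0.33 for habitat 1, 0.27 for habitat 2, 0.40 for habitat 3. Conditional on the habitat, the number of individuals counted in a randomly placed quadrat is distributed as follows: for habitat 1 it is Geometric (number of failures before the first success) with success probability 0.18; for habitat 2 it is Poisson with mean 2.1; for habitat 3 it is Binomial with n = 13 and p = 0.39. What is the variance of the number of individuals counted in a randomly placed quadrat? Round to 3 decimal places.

Per component, 1: μ=4.55556, E[X²]=46.0617; 2: μ=2.1, E[X²]=6.51; 3: μ=5.07, E[X²]=28.7976.
E[X] = 0.33·4.55556 + 0.27·2.1 + 0.4·5.07 = 4.09833.
E[X²] = 0.33·46.0617 + 0.27·6.51 + 0.4·28.7976 = 28.4771.
Var(X) = E[X²] − (E[X])² = 28.4771 − 16.7963 = 11.6808.

11.681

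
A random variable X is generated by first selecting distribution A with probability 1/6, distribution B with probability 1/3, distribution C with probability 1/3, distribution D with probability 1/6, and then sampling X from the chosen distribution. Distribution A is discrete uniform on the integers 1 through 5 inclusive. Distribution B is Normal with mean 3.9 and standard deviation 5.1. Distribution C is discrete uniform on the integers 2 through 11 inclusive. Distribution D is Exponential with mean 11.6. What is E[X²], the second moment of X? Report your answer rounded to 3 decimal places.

77.260

For each component E[X²] = Var + (mean)², giving A: 11; B: 41.22; C: 50.5; D: 269.12.
Overall E[X²] = 0.166667·11 + 0.333333·41.22 + 0.333333·50.5 + 0.166667·269.12 = 77.26.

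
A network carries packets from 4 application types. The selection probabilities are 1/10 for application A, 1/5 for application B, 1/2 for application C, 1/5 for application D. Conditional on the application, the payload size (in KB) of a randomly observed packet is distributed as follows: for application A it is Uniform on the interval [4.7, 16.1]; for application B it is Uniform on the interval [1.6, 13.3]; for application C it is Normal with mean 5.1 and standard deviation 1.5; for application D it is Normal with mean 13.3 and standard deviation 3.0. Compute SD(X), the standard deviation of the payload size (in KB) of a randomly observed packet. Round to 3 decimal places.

4.084

Per component, A: μ=10.4, E[X²]=118.99; B: μ=7.45, E[X²]=66.91; C: μ=5.1, E[X²]=28.26; D: μ=13.3, E[X²]=185.89.
E[X] = 0.1·10.4 + 0.2·7.45 + 0.5·5.1 + 0.2·13.3 = 7.74.
E[X²] = 0.1·118.99 + 0.2·66.91 + 0.5·28.26 + 0.2·185.89 = 76.589.
Var(X) = E[X²] − (E[X])² = 76.589 − 59.9076 = 16.6814.
SD(X) = √16.6814 = 4.08429.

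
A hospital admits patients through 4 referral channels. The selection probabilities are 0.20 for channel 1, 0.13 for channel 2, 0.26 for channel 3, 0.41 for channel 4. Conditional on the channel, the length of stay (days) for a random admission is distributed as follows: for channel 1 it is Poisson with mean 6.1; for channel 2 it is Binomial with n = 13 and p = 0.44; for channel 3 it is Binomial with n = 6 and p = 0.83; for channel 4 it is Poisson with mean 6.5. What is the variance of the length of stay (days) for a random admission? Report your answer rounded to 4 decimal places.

Per component, 1: μ=6.1, E[X²]=43.31; 2: μ=5.72, E[X²]=35.9216; 3: μ=4.98, E[X²]=25.647; 4: μ=6.5, E[X²]=48.75.
E[X] = 0.2·6.1 + 0.13·5.72 + 0.26·4.98 + 0.41·6.5 = 5.9234.
E[X²] = 0.2·43.31 + 0.13·35.9216 + 0.26·25.647 + 0.41·48.75 = 39.9875.
Var(X) = E[X²] − (E[X])² = 39.9875 − 35.0867 = 4.90086.

4.9009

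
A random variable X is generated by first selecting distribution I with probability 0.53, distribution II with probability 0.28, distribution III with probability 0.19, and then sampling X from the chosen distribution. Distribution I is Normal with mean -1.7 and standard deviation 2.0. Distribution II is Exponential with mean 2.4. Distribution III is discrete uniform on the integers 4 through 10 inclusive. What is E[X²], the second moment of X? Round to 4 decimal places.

16.9473

For each component E[X²] = Var + (mean)², giving I: 6.89; II: 11.52; III: 53.
Overall E[X²] = 0.53·6.89 + 0.28·11.52 + 0.19·53 = 16.9473.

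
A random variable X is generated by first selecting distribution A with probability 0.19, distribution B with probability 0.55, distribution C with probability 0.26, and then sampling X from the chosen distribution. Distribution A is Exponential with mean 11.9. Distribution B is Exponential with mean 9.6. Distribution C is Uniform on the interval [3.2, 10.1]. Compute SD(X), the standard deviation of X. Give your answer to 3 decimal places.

9.043

Per component, A: μ=11.9, E[X²]=283.22; B: μ=9.6, E[X²]=184.32; C: μ=6.65, E[X²]=48.19.
E[X] = 0.19·11.9 + 0.55·9.6 + 0.26·6.65 = 9.27.
E[X²] = 0.19·283.22 + 0.55·184.32 + 0.26·48.19 = 167.717.
Var(X) = E[X²] − (E[X])² = 167.717 − 85.9329 = 81.7843.
SD(X) = √81.7843 = 9.04347.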